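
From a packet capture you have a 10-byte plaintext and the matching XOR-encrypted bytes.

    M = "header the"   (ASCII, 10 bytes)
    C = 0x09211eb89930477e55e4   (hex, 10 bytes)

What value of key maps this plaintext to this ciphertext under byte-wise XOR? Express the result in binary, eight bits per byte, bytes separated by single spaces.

Since C = M ⊕ key, XORing both sides with M gives key = M ⊕ C.
104 ^   9 =  97
101 ^  33 =  68
 97 ^  30 = 127
100 ^ 184 = 220
101 ^ 153 = 252
114 ^  48 =  66
 32 ^  71 = 103
116 ^ 126 =  10
104 ^  85 =  61
101 ^ 228 = 129

01100001 01000100 01111111 11011100 11111100 01000010 01100111 00001010 00111101 10000001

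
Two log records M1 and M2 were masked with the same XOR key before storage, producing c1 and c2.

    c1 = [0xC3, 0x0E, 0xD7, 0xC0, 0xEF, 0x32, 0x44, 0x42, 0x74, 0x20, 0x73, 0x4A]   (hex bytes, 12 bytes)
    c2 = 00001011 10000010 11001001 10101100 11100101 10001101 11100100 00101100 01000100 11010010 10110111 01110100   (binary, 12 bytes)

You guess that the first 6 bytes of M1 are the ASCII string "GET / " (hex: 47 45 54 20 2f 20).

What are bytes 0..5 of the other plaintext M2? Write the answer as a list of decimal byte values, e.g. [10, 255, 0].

First, c1 ⊕ c2 = (M1 ⊕ K) ⊕ (M2 ⊕ K) = M1 ⊕ M2, so the key drops out. Then M2 = (M1 ⊕ M2) ⊕ M1 over the first 6 bytes.
byte 0: (c3 xor 0b) xor 47 = c8 xor 47 = 8f
byte 1: (0e xor 82) xor 45 = 8c xor 45 = c9
byte 2: (d7 xor c9) xor 54 = 1e xor 54 = 4a
byte 3: (c0 xor ac) xor 20 = 6c xor 20 = 4c
byte 4: (ef xor e5) xor 2f = 0a xor 2f = 25
byte 5: (32 xor 8d) xor 20 = bf xor 20 = 9f

[143, 201, 74, 76, 37, 159]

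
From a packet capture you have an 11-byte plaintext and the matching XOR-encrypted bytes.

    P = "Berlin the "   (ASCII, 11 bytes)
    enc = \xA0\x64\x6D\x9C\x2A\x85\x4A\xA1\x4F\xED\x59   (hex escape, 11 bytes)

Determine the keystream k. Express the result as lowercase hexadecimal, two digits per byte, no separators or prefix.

e2011ff043eb6ad5278879

Since enc = P ⊕ k, XORing both sides with P gives k = P ⊕ enc.
42 XOR a0 = e2
65 XOR 64 = 01
72 XOR 6d = 1f
6c XOR 9c = f0
69 XOR 2a = 43
6e XOR 85 = eb
20 XOR 4a = 6a
74 XOR a1 = d5
68 XOR 4f = 27
65 XOR ed = 88
20 XOR 59 = 79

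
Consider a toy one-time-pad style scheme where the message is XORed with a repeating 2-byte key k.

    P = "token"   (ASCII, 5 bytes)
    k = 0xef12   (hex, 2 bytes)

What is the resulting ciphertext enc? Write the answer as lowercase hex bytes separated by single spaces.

The 2-byte key repeats, so the effective keystream is ef 12 ef 12 ef.
byte 0: 116 ^ 239 = 155
byte 1: 111 ^  18 = 125
byte 2: 107 ^ 239 = 132
byte 3: 101 ^  18 = 119
byte 4: 110 ^ 239 = 129

9b 7d 84 77 81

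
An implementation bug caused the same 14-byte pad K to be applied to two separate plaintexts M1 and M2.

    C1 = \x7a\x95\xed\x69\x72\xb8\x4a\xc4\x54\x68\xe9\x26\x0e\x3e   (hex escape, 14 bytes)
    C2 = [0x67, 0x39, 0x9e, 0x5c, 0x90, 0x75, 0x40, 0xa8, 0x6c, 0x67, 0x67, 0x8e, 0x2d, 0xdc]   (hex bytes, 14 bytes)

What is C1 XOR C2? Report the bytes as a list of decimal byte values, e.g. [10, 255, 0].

[29, 172, 115, 53, 226, 205, 10, 108, 56, 15, 142, 168, 35, 226]

C1 ⊕ C2 = (M1 ⊕ K) ⊕ (M2 ⊕ K) = M1 ⊕ M2 — the shared key cancels under XOR.
7a xor 67 = 1d
95 xor 39 = ac
ed xor 9e = 73
69 xor 5c = 35
72 xor 90 = e2
b8 xor 75 = cd
4a xor 40 = 0a
c4 xor a8 = 6c
54 xor 6c = 38
68 xor 67 = 0f
e9 xor 67 = 8e
26 xor 8e = a8
0e xor 2d = 23
3e xor dc = e2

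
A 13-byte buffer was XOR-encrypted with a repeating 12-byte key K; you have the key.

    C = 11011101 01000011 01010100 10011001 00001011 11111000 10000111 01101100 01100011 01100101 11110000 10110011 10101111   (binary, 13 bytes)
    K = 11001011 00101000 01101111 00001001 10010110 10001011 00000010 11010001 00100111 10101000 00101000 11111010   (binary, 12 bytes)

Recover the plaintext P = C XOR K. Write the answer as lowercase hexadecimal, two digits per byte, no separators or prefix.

The 12-byte key repeats, so the effective keystream is cb 28 6f 09 96 8b 02 d1 27 a8 28 fa cb.
byte 0: 11011101 ⊕ 11001011 = 00010110
byte 1: 01000011 ⊕ 00101000 = 01101011
byte 2: 01010100 ⊕ 01101111 = 00111011
byte 3: 10011001 ⊕ 00001001 = 10010000
byte 4: 00001011 ⊕ 10010110 = 10011101
byte 5: 11111000 ⊕ 10001011 = 01110011
byte 6: 10000111 ⊕ 00000010 = 10000101
byte 7: 01101100 ⊕ 11010001 = 10111101
byte 8: 01100011 ⊕ 00100111 = 01000100
byte 9: 01100101 ⊕ 10101000 = 11001101
byte 10: 11110000 ⊕ 00101000 = 11011000
byte 11: 10110011 ⊕ 11111010 = 01001001
byte 12: 10101111 ⊕ 11001011 = 01100100

166b3b909d7385bd44cdd84964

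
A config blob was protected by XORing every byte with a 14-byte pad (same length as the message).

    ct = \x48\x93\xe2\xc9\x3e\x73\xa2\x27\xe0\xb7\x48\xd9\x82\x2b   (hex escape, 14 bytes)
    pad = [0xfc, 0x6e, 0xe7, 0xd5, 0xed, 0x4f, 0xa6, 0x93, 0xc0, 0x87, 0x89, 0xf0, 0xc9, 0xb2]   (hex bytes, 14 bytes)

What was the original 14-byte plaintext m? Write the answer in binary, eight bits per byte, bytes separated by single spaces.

10110100 11111101 00000101 00011100 11010011 00111100 00000100 10110100 00100000 00110000 11000001 00101001 01001011 10011001

byte 0: 48 ⊕ fc = b4
byte 1: 93 ⊕ 6e = fd
byte 2: e2 ⊕ e7 = 05
byte 3: c9 ⊕ d5 = 1c
byte 4: 3e ⊕ ed = d3
byte 5: 73 ⊕ 4f = 3c
byte 6: a2 ⊕ a6 = 04
byte 7: 27 ⊕ 93 = b4
byte 8: e0 ⊕ c0 = 20
byte 9: b7 ⊕ 87 = 30
byte 10: 48 ⊕ 89 = c1
byte 11: d9 ⊕ f0 = 29
byte 12: 82 ⊕ c9 = 4b
byte 13: 2b ⊕ b2 = 99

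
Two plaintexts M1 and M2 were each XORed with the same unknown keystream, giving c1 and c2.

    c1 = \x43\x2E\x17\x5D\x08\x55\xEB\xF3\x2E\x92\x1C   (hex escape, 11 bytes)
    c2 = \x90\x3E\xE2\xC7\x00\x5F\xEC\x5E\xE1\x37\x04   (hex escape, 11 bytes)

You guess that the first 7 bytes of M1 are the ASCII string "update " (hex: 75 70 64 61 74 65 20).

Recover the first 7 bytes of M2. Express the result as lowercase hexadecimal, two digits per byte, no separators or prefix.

First, c1 ⊕ c2 = (M1 ⊕ K) ⊕ (M2 ⊕ K) = M1 ⊕ M2, so the key drops out. Then M2 = (M1 ⊕ M2) ⊕ M1 over the first 7 bytes.
byte 0: (43 XOR 90) XOR 75 = d3 XOR 75 = a6
byte 1: (2e XOR 3e) XOR 70 = 10 XOR 70 = 60
byte 2: (17 XOR e2) XOR 64 = f5 XOR 64 = 91
byte 3: (5d XOR c7) XOR 61 = 9a XOR 61 = fb
byte 4: (08 XOR 00) XOR 74 = 08 XOR 74 = 7c
byte 5: (55 XOR 5f) XOR 65 = 0a XOR 65 = 6f
byte 6: (eb XOR ec) XOR 20 = 07 XOR 20 = 27

a66091fb7c6f27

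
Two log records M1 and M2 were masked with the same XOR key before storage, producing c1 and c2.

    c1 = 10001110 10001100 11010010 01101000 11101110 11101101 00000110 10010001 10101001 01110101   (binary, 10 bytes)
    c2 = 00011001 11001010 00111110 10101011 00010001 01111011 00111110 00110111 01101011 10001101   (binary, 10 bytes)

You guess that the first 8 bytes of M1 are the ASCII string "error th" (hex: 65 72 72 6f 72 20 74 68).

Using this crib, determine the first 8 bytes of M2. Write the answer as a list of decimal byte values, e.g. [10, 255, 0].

[242, 52, 158, 172, 141, 182, 76, 206]

First, c1 ⊕ c2 = (M1 ⊕ K) ⊕ (M2 ⊕ K) = M1 ⊕ M2, so the key drops out. Then M2 = (M1 ⊕ M2) ⊕ M1 over the first 8 bytes.
byte 0: (8e XOR 19) XOR 65 = 97 XOR 65 = f2
byte 1: (8c XOR ca) XOR 72 = 46 XOR 72 = 34
byte 2: (d2 XOR 3e) XOR 72 = ec XOR 72 = 9e
byte 3: (68 XOR ab) XOR 6f = c3 XOR 6f = ac
byte 4: (ee XOR 11) XOR 72 = ff XOR 72 = 8d
byte 5: (ed XOR 7b) XOR 20 = 96 XOR 20 = b6
byte 6: (06 XOR 3e) XOR 74 = 38 XOR 74 = 4c
byte 7: (91 XOR 37) XOR 68 = a6 XOR 68 = ce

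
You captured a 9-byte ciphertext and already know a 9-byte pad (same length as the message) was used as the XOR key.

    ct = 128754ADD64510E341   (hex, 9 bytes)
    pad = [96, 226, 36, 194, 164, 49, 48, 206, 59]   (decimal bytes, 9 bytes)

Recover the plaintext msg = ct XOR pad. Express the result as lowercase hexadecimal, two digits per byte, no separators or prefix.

7265706f7274202d7a

XOR is its own inverse, so applying the key byte-wise gives the result directly.
byte 0: 00010010 XOR 01100000 = 01110010
byte 1: 10000111 XOR 11100010 = 01100101
byte 2: 01010100 XOR 00100100 = 01110000
byte 3: 10101101 XOR 11000010 = 01101111
byte 4: 11010110 XOR 10100100 = 01110010
byte 5: 01000101 XOR 00110001 = 01110100
byte 6: 00010000 XOR 00110000 = 00100000
byte 7: 11100011 XOR 11001110 = 00101101
byte 8: 01000001 XOR 00111011 = 01111010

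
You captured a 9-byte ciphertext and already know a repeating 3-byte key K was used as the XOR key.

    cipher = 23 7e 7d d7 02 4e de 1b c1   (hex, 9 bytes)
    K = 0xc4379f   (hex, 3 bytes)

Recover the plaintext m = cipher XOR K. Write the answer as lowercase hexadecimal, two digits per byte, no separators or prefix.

The 3-byte key repeats, so the effective keystream is c4 37 9f c4 37 9f c4 37 9f.
byte 0: 23 ^ c4 = e7
byte 1: 7e ^ 37 = 49
byte 2: 7d ^ 9f = e2
byte 3: d7 ^ c4 = 13
byte 4: 02 ^ 37 = 35
byte 5: 4e ^ 9f = d1
byte 6: de ^ c4 = 1a
byte 7: 1b ^ 37 = 2c
byte 8: c1 ^ 9f = 5e

e749e21335d11a2c5e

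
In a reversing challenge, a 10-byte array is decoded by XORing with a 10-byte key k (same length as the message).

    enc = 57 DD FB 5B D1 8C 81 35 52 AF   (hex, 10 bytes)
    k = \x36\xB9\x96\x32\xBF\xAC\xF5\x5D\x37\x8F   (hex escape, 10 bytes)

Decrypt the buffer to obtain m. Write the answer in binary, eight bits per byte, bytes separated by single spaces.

01100001 01100100 01101101 01101001 01101110 00100000 01110100 01101000 01100101 00100000

57 ⊕ 36 = 61
dd ⊕ b9 = 64
fb ⊕ 96 = 6d
5b ⊕ 32 = 69
d1 ⊕ bf = 6e
8c ⊕ ac = 20
81 ⊕ f5 = 74
35 ⊕ 5d = 68
52 ⊕ 37 = 65
af ⊕ 8f = 20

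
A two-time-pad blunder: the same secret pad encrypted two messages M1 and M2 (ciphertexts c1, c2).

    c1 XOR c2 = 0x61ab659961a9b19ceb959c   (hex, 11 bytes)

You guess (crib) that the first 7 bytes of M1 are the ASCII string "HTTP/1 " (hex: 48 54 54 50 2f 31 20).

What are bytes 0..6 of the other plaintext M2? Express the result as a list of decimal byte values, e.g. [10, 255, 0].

Since c1 ⊕ c2 = M1 ⊕ M2, XORing with the guessed M1 bytes yields the corresponding M2 bytes: M2 = (c1 ⊕ c2) ⊕ M1.
61 ^ 48 = 29
ab ^ 54 = ff
65 ^ 54 = 31
99 ^ 50 = c9
61 ^ 2f = 4e
a9 ^ 31 = 98
b1 ^ 20 = 91

[41, 255, 49, 201, 78, 152, 145]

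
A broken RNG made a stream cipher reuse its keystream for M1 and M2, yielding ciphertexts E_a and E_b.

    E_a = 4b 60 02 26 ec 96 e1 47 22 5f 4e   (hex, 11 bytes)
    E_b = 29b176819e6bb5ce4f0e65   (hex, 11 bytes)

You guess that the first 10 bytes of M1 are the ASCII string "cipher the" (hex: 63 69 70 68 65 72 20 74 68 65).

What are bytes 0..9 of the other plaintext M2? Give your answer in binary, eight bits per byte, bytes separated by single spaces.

First, E_a ⊕ E_b = (M1 ⊕ K) ⊕ (M2 ⊕ K) = M1 ⊕ M2, so the key drops out. Then M2 = (M1 ⊕ M2) ⊕ M1 over the first 10 bytes.
byte 0: (4b XOR 29) XOR 63 = 62 XOR 63 = 01
byte 1: (60 XOR b1) XOR 69 = d1 XOR 69 = b8
byte 2: (02 XOR 76) XOR 70 = 74 XOR 70 = 04
byte 3: (26 XOR 81) XOR 68 = a7 XOR 68 = cf
byte 4: (ec XOR 9e) XOR 65 = 72 XOR 65 = 17
byte 5: (96 XOR 6b) XOR 72 = fd XOR 72 = 8f
byte 6: (e1 XOR b5) XOR 20 = 54 XOR 20 = 74
byte 7: (47 XOR ce) XOR 74 = 89 XOR 74 = fd
byte 8: (22 XOR 4f) XOR 68 = 6d XOR 68 = 05
byte 9: (5f XOR 0e) XOR 65 = 51 XOR 65 = 34

00000001 10111000 00000100 11001111 00010111 10001111 01110100 11111101 00000101 00110100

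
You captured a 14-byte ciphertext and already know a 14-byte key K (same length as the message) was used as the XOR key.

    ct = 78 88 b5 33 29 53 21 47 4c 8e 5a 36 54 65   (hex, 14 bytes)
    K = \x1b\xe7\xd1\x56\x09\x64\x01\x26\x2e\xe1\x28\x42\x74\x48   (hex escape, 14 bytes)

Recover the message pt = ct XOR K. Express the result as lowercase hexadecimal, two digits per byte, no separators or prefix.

01111000 xor 00011011 = 01100011
10001000 xor 11100111 = 01101111
10110101 xor 11010001 = 01100100
00110011 xor 01010110 = 01100101
00101001 xor 00001001 = 00100000
01010011 xor 01100100 = 00110111
00100001 xor 00000001 = 00100000
01000111 xor 00100110 = 01100001
01001100 xor 00101110 = 01100010
10001110 xor 11100001 = 01101111
01011010 xor 00101000 = 01110010
00110110 xor 01000010 = 01110100
01010100 xor 01110100 = 00100000
01100101 xor 01001000 = 00101101

636f646520372061626f7274202d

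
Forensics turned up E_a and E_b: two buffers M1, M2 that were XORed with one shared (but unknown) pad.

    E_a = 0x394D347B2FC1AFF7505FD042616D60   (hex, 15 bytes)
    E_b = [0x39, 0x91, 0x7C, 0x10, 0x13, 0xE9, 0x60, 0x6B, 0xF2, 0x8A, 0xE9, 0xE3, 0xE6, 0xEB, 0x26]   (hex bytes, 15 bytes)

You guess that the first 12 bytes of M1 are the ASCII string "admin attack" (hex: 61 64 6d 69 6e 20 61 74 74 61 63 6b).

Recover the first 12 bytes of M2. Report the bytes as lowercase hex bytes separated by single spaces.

First, E_a ⊕ E_b = (M1 ⊕ K) ⊕ (M2 ⊕ K) = M1 ⊕ M2, so the key drops out. Then M2 = (M1 ⊕ M2) ⊕ M1 over the first 12 bytes.
byte 0: (39 ⊕ 39) ⊕ 61 = 00 ⊕ 61 = 61
byte 1: (4d ⊕ 91) ⊕ 64 = dc ⊕ 64 = b8
byte 2: (34 ⊕ 7c) ⊕ 6d = 48 ⊕ 6d = 25
byte 3: (7b ⊕ 10) ⊕ 69 = 6b ⊕ 69 = 02
byte 4: (2f ⊕ 13) ⊕ 6e = 3c ⊕ 6e = 52
byte 5: (c1 ⊕ e9) ⊕ 20 = 28 ⊕ 20 = 08
byte 6: (af ⊕ 60) ⊕ 61 = cf ⊕ 61 = ae
byte 7: (f7 ⊕ 6b) ⊕ 74 = 9c ⊕ 74 = e8
byte 8: (50 ⊕ f2) ⊕ 74 = a2 ⊕ 74 = d6
byte 9: (5f ⊕ 8a) ⊕ 61 = d5 ⊕ 61 = b4
byte 10: (d0 ⊕ e9) ⊕ 63 = 39 ⊕ 63 = 5a
byte 11: (42 ⊕ e3) ⊕ 6b = a1 ⊕ 6b = ca

61 b8 25 02 52 08 ae e8 d6 b4 5a ca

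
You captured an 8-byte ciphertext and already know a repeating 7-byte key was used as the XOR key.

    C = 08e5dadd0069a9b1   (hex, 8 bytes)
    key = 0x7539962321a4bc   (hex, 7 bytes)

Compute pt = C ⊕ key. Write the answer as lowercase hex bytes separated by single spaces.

7d dc 4c fe 21 cd 15 c4

The 7-byte key repeats, so the effective keystream is 75 39 96 23 21 a4 bc 75.
byte 0: 08 XOR 75 = 7d
byte 1: e5 XOR 39 = dc
byte 2: da XOR 96 = 4c
byte 3: dd XOR 23 = fe
byte 4: 00 XOR 21 = 21
byte 5: 69 XOR a4 = cd
byte 6: a9 XOR bc = 15
byte 7: b1 XOR 75 = c4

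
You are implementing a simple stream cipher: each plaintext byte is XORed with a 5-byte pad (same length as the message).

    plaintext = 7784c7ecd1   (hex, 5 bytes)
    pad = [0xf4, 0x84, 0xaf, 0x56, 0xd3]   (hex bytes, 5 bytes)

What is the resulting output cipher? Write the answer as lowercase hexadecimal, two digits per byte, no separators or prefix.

830068ba02

XOR is its own inverse, so applying the key byte-wise gives the result directly.
byte 0: 01110111 XOR 11110100 = 10000011
byte 1: 10000100 XOR 10000100 = 00000000
byte 2: 11000111 XOR 10101111 = 01101000
byte 3: 11101100 XOR 01010110 = 10111010
byte 4: 11010001 XOR 11010011 = 00000010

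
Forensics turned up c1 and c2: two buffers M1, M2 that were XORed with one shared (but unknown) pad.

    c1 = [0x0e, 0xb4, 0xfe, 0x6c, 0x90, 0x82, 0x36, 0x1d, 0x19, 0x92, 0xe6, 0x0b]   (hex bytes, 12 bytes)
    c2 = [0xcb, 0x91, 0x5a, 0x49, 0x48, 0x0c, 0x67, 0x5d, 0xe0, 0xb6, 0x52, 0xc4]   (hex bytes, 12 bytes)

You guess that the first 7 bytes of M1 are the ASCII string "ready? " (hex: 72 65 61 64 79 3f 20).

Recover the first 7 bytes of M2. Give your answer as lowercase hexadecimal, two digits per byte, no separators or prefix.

First, c1 ⊕ c2 = (M1 ⊕ K) ⊕ (M2 ⊕ K) = M1 ⊕ M2, so the key drops out. Then M2 = (M1 ⊕ M2) ⊕ M1 over the first 7 bytes.
byte 0: (0e ⊕ cb) ⊕ 72 = c5 ⊕ 72 = b7
byte 1: (b4 ⊕ 91) ⊕ 65 = 25 ⊕ 65 = 40
byte 2: (fe ⊕ 5a) ⊕ 61 = a4 ⊕ 61 = c5
byte 3: (6c ⊕ 49) ⊕ 64 = 25 ⊕ 64 = 41
byte 4: (90 ⊕ 48) ⊕ 79 = d8 ⊕ 79 = a1
byte 5: (82 ⊕ 0c) ⊕ 3f = 8e ⊕ 3f = b1
byte 6: (36 ⊕ 67) ⊕ 20 = 51 ⊕ 20 = 71

b740c541a1b171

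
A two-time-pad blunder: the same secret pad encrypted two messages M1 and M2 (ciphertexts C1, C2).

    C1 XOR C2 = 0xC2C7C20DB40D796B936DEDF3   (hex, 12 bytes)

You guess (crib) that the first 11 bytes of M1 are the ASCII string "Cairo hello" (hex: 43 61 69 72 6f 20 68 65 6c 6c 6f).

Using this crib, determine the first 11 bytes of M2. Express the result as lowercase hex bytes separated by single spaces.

Since C1 ⊕ C2 = M1 ⊕ M2, XORing with the guessed M1 bytes yields the corresponding M2 bytes: M2 = (C1 ⊕ C2) ⊕ M1.
c2 ^ 43 = 81
c7 ^ 61 = a6
c2 ^ 69 = ab
0d ^ 72 = 7f
b4 ^ 6f = db
0d ^ 20 = 2d
79 ^ 68 = 11
6b ^ 65 = 0e
93 ^ 6c = ff
6d ^ 6c = 01
ed ^ 6f = 82

81 a6 ab 7f db 2d 11 0e ff 01 82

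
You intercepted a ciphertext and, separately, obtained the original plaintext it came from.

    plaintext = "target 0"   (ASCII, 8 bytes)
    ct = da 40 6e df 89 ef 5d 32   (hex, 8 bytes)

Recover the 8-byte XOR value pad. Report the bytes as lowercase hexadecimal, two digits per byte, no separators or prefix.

ae211cb8ec9b7d02

Since ct = plaintext ⊕ pad, XORing both sides with plaintext gives pad = plaintext ⊕ ct.
116 ^ 218 = 174
 97 ^  64 =  33
114 ^ 110 =  28
103 ^ 223 = 184
101 ^ 137 = 236
116 ^ 239 = 155
 32 ^  93 = 125
 48 ^  50 =   2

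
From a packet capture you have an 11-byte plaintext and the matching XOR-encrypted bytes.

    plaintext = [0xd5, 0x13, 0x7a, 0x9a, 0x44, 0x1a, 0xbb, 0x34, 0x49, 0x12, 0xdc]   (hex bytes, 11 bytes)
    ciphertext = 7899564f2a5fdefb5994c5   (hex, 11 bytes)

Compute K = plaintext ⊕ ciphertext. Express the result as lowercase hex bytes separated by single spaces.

Since ciphertext = plaintext ⊕ K, XORing both sides with plaintext gives K = plaintext ⊕ ciphertext.
byte 0: d5 XOR 78 = ad
byte 1: 13 XOR 99 = 8a
byte 2: 7a XOR 56 = 2c
byte 3: 9a XOR 4f = d5
byte 4: 44 XOR 2a = 6e
byte 5: 1a XOR 5f = 45
byte 6: bb XOR de = 65
byte 7: 34 XOR fb = cf
byte 8: 49 XOR 59 = 10
byte 9: 12 XOR 94 = 86
byte 10: dc XOR c5 = 19

ad 8a 2c d5 6e 45 65 cf 10 86 19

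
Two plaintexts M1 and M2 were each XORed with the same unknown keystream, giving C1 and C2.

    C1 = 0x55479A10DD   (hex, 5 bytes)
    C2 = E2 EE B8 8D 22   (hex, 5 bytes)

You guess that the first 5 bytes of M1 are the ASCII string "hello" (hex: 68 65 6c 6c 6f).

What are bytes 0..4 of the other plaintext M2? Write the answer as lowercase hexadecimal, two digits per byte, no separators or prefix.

dfcc4ef190

First, C1 ⊕ C2 = (M1 ⊕ K) ⊕ (M2 ⊕ K) = M1 ⊕ M2, so the key drops out. Then M2 = (M1 ⊕ M2) ⊕ M1 over the first 5 bytes.
byte 0: (55 ⊕ e2) ⊕ 68 = b7 ⊕ 68 = df
byte 1: (47 ⊕ ee) ⊕ 65 = a9 ⊕ 65 = cc
byte 2: (9a ⊕ b8) ⊕ 6c = 22 ⊕ 6c = 4e
byte 3: (10 ⊕ 8d) ⊕ 6c = 9d ⊕ 6c = f1
byte 4: (dd ⊕ 22) ⊕ 6f = ff ⊕ 6f = 90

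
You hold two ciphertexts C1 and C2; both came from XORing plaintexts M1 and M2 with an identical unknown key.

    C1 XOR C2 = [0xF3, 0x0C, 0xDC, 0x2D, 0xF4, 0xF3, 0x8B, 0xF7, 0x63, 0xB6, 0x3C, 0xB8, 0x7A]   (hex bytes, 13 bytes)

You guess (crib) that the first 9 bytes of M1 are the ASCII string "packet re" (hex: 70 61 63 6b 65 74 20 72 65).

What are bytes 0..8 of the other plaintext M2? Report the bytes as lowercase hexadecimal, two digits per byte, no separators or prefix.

Since C1 ⊕ C2 = M1 ⊕ M2, XORing with the guessed M1 bytes yields the corresponding M2 bytes: M2 = (C1 ⊕ C2) ⊕ M1.
byte 0: f3 xor 70 = 83
byte 1: 0c xor 61 = 6d
byte 2: dc xor 63 = bf
byte 3: 2d xor 6b = 46
byte 4: f4 xor 65 = 91
byte 5: f3 xor 74 = 87
byte 6: 8b xor 20 = ab
byte 7: f7 xor 72 = 85
byte 8: 63 xor 65 = 06

836dbf469187ab8506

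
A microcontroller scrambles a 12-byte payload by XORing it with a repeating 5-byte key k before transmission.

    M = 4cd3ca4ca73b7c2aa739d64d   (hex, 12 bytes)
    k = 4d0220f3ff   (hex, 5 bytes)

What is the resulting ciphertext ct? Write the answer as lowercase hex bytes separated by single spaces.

01 d1 ea bf 58 76 7e 0a 54 c6 9b 4f

The 5-byte key repeats, so the effective keystream is 4d 02 20 f3 ff 4d 02 20 f3 ff 4d 02.
byte 0: 01001100 ^ 01001101 = 00000001
byte 1: 11010011 ^ 00000010 = 11010001
byte 2: 11001010 ^ 00100000 = 11101010
byte 3: 01001100 ^ 11110011 = 10111111
byte 4: 10100111 ^ 11111111 = 01011000
byte 5: 00111011 ^ 01001101 = 01110110
byte 6: 01111100 ^ 00000010 = 01111110
byte 7: 00101010 ^ 00100000 = 00001010
byte 8: 10100111 ^ 11110011 = 01010100
byte 9: 00111001 ^ 11111111 = 11000110
byte 10: 11010110 ^ 01001101 = 10011011
byte 11: 01001101 ^ 00000010 = 01001111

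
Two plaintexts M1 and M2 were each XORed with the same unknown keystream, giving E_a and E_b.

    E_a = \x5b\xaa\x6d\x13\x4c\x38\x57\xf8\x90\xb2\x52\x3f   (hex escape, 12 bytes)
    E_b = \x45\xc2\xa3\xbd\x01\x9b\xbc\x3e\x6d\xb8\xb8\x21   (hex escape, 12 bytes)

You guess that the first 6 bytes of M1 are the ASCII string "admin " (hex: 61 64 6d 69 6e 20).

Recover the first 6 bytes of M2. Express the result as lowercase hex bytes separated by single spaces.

First, E_a ⊕ E_b = (M1 ⊕ K) ⊕ (M2 ⊕ K) = M1 ⊕ M2, so the key drops out. Then M2 = (M1 ⊕ M2) ⊕ M1 over the first 6 bytes.
byte 0: (5b ^ 45) ^ 61 = 1e ^ 61 = 7f
byte 1: (aa ^ c2) ^ 64 = 68 ^ 64 = 0c
byte 2: (6d ^ a3) ^ 6d = ce ^ 6d = a3
byte 3: (13 ^ bd) ^ 69 = ae ^ 69 = c7
byte 4: (4c ^ 01) ^ 6e = 4d ^ 6e = 23
byte 5: (38 ^ 9b) ^ 20 = a3 ^ 20 = 83

7f 0c a3 c7 23 83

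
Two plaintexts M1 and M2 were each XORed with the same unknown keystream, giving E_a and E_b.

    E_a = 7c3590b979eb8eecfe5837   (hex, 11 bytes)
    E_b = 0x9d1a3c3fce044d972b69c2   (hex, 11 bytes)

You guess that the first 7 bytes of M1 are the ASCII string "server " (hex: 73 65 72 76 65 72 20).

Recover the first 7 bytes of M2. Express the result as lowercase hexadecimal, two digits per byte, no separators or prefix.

First, E_a ⊕ E_b = (M1 ⊕ K) ⊕ (M2 ⊕ K) = M1 ⊕ M2, so the key drops out. Then M2 = (M1 ⊕ M2) ⊕ M1 over the first 7 bytes.
byte 0: (7c ^ 9d) ^ 73 = e1 ^ 73 = 92
byte 1: (35 ^ 1a) ^ 65 = 2f ^ 65 = 4a
byte 2: (90 ^ 3c) ^ 72 = ac ^ 72 = de
byte 3: (b9 ^ 3f) ^ 76 = 86 ^ 76 = f0
byte 4: (79 ^ ce) ^ 65 = b7 ^ 65 = d2
byte 5: (eb ^ 04) ^ 72 = ef ^ 72 = 9d
byte 6: (8e ^ 4d) ^ 20 = c3 ^ 20 = e3

924adef0d29de3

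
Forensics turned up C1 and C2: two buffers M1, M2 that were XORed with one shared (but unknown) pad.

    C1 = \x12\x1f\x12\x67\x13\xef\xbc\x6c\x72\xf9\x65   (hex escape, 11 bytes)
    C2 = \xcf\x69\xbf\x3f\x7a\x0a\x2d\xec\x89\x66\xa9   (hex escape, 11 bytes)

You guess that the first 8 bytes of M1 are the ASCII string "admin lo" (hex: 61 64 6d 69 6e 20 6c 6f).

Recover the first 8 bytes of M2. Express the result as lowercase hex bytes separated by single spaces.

First, C1 ⊕ C2 = (M1 ⊕ K) ⊕ (M2 ⊕ K) = M1 ⊕ M2, so the key drops out. Then M2 = (M1 ⊕ M2) ⊕ M1 over the first 8 bytes.
byte 0: (12 XOR cf) XOR 61 = dd XOR 61 = bc
byte 1: (1f XOR 69) XOR 64 = 76 XOR 64 = 12
byte 2: (12 XOR bf) XOR 6d = ad XOR 6d = c0
byte 3: (67 XOR 3f) XOR 69 = 58 XOR 69 = 31
byte 4: (13 XOR 7a) XOR 6e = 69 XOR 6e = 07
byte 5: (ef XOR 0a) XOR 20 = e5 XOR 20 = c5
byte 6: (bc XOR 2d) XOR 6c = 91 XOR 6c = fd
byte 7: (6c XOR ec) XOR 6f = 80 XOR 6f = ef

bc 12 c0 31 07 c5 fd ef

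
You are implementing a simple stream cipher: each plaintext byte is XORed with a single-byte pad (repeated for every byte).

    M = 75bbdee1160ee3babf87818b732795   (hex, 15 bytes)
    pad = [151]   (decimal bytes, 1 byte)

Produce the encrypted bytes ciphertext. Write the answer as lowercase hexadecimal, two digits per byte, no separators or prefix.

The 1-byte key repeats, so the effective keystream is 97 97 97 97 97 97 97 97 97 97 97 97 97 97 97.
byte 0: 75 xor 97 = e2
byte 1: bb xor 97 = 2c
byte 2: de xor 97 = 49
byte 3: e1 xor 97 = 76
byte 4: 16 xor 97 = 81
byte 5: 0e xor 97 = 99
byte 6: e3 xor 97 = 74
byte 7: ba xor 97 = 2d
byte 8: bf xor 97 = 28
byte 9: 87 xor 97 = 10
byte 10: 81 xor 97 = 16
byte 11: 8b xor 97 = 1c
byte 12: 73 xor 97 = e4
byte 13: 27 xor 97 = b0
byte 14: 95 xor 97 = 02

e22c49768199742d2810161ce4b002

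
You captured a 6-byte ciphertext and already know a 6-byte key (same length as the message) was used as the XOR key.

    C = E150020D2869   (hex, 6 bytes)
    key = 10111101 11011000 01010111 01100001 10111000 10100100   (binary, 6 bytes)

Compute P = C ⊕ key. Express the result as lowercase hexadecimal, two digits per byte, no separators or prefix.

5c88556c90cd

XOR is its own inverse, so applying the key byte-wise gives the result directly.
byte 0: 11100001 ⊕ 10111101 = 01011100
byte 1: 01010000 ⊕ 11011000 = 10001000
byte 2: 00000010 ⊕ 01010111 = 01010101
byte 3: 00001101 ⊕ 01100001 = 01101100
byte 4: 00101000 ⊕ 10111000 = 10010000
byte 5: 01101001 ⊕ 10100100 = 11001101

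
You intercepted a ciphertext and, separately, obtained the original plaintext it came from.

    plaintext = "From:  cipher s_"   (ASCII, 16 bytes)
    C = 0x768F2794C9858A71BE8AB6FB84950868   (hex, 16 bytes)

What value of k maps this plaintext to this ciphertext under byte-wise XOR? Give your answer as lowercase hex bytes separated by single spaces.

30 fd 48 f9 f3 a5 aa 12 d7 fa de 9e f6 b5 7b 37

Since C = plaintext ⊕ k, XORing both sides with plaintext gives k = plaintext ⊕ C.
46 XOR 76 = 30
72 XOR 8f = fd
6f XOR 27 = 48
6d XOR 94 = f9
3a XOR c9 = f3
20 XOR 85 = a5
20 XOR 8a = aa
63 XOR 71 = 12
69 XOR be = d7
70 XOR 8a = fa
68 XOR b6 = de
65 XOR fb = 9e
72 XOR 84 = f6
20 XOR 95 = b5
73 XOR 08 = 7b
5f XOR 68 = 37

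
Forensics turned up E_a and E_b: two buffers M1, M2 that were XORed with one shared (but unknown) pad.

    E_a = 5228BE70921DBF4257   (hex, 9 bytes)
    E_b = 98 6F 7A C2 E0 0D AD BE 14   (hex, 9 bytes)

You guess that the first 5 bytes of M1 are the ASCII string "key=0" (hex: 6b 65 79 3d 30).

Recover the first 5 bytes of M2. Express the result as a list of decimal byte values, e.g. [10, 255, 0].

[161, 34, 189, 143, 66]

First, E_a ⊕ E_b = (M1 ⊕ K) ⊕ (M2 ⊕ K) = M1 ⊕ M2, so the key drops out. Then M2 = (M1 ⊕ M2) ⊕ M1 over the first 5 bytes.
byte 0: (52 xor 98) xor 6b = ca xor 6b = a1
byte 1: (28 xor 6f) xor 65 = 47 xor 65 = 22
byte 2: (be xor 7a) xor 79 = c4 xor 79 = bd
byte 3: (70 xor c2) xor 3d = b2 xor 3d = 8f
byte 4: (92 xor e0) xor 30 = 72 xor 30 = 42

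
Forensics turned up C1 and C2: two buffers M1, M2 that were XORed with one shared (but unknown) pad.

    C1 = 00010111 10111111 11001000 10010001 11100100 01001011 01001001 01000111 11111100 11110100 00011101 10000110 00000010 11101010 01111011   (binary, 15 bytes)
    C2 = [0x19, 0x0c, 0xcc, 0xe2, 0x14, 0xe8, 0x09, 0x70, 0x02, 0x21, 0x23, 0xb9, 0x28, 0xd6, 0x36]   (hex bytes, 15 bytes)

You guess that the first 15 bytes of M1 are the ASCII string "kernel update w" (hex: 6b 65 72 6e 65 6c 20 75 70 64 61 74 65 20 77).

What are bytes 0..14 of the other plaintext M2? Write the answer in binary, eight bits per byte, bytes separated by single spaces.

01100101 11010110 01110110 00011101 10010101 11001111 01100000 01000010 10001110 10110001 01011111 01001011 01001111 00011100 00111010

First, C1 ⊕ C2 = (M1 ⊕ K) ⊕ (M2 ⊕ K) = M1 ⊕ M2, so the key drops out. Then M2 = (M1 ⊕ M2) ⊕ M1 over the first 15 bytes.
byte 0: (17 ^ 19) ^ 6b = 0e ^ 6b = 65
byte 1: (bf ^ 0c) ^ 65 = b3 ^ 65 = d6
byte 2: (c8 ^ cc) ^ 72 = 04 ^ 72 = 76
byte 3: (91 ^ e2) ^ 6e = 73 ^ 6e = 1d
byte 4: (e4 ^ 14) ^ 65 = f0 ^ 65 = 95
byte 5: (4b ^ e8) ^ 6c = a3 ^ 6c = cf
byte 6: (49 ^ 09) ^ 20 = 40 ^ 20 = 60
byte 7: (47 ^ 70) ^ 75 = 37 ^ 75 = 42
byte 8: (fc ^ 02) ^ 70 = fe ^ 70 = 8e
byte 9: (f4 ^ 21) ^ 64 = d5 ^ 64 = b1
byte 10: (1d ^ 23) ^ 61 = 3e ^ 61 = 5f
byte 11: (86 ^ b9) ^ 74 = 3f ^ 74 = 4b
byte 12: (02 ^ 28) ^ 65 = 2a ^ 65 = 4f
byte 13: (ea ^ d6) ^ 20 = 3c ^ 20 = 1c
byte 14: (7b ^ 36) ^ 77 = 4d ^ 77 = 3a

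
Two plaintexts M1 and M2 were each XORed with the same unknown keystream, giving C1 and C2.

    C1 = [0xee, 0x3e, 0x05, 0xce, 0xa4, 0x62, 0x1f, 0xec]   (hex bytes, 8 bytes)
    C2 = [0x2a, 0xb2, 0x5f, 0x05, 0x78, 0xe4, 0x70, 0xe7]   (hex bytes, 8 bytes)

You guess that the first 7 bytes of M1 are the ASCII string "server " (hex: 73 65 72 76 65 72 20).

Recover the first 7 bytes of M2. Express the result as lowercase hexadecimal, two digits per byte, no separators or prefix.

b7e928bdb9f44f

First, C1 ⊕ C2 = (M1 ⊕ K) ⊕ (M2 ⊕ K) = M1 ⊕ M2, so the key drops out. Then M2 = (M1 ⊕ M2) ⊕ M1 over the first 7 bytes.
byte 0: (ee XOR 2a) XOR 73 = c4 XOR 73 = b7
byte 1: (3e XOR b2) XOR 65 = 8c XOR 65 = e9
byte 2: (05 XOR 5f) XOR 72 = 5a XOR 72 = 28
byte 3: (ce XOR 05) XOR 76 = cb XOR 76 = bd
byte 4: (a4 XOR 78) XOR 65 = dc XOR 65 = b9
byte 5: (62 XOR e4) XOR 72 = 86 XOR 72 = f4
byte 6: (1f XOR 70) XOR 20 = 6f XOR 20 = 4f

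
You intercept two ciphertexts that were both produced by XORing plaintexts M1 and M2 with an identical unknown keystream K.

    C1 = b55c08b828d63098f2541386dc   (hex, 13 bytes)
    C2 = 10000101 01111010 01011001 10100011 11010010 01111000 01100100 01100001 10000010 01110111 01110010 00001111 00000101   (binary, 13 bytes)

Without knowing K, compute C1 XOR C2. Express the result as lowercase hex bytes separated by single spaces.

30 26 51 1b fa ae 54 f9 70 23 61 89 d9

C1 ⊕ C2 = (M1 ⊕ K) ⊕ (M2 ⊕ K) = M1 ⊕ M2 — the shared key cancels under XOR.
b5 XOR 85 = 30
5c XOR 7a = 26
08 XOR 59 = 51
b8 XOR a3 = 1b
28 XOR d2 = fa
d6 XOR 78 = ae
30 XOR 64 = 54
98 XOR 61 = f9
f2 XOR 82 = 70
54 XOR 77 = 23
13 XOR 72 = 61
86 XOR 0f = 89
dc XOR 05 = d9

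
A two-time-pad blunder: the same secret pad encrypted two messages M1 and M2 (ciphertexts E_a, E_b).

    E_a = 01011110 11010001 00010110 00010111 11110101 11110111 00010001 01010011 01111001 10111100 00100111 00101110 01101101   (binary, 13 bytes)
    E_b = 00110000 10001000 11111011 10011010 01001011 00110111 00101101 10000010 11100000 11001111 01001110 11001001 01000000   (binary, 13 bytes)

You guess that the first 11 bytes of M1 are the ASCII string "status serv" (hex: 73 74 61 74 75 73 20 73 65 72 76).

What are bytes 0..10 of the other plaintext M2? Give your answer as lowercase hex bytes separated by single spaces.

1d 2d 8c f9 cb b3 1c a2 fc 01 1f

First, E_a ⊕ E_b = (M1 ⊕ K) ⊕ (M2 ⊕ K) = M1 ⊕ M2, so the key drops out. Then M2 = (M1 ⊕ M2) ⊕ M1 over the first 11 bytes.
byte 0: (5e ⊕ 30) ⊕ 73 = 6e ⊕ 73 = 1d
byte 1: (d1 ⊕ 88) ⊕ 74 = 59 ⊕ 74 = 2d
byte 2: (16 ⊕ fb) ⊕ 61 = ed ⊕ 61 = 8c
byte 3: (17 ⊕ 9a) ⊕ 74 = 8d ⊕ 74 = f9
byte 4: (f5 ⊕ 4b) ⊕ 75 = be ⊕ 75 = cb
byte 5: (f7 ⊕ 37) ⊕ 73 = c0 ⊕ 73 = b3
byte 6: (11 ⊕ 2d) ⊕ 20 = 3c ⊕ 20 = 1c
byte 7: (53 ⊕ 82) ⊕ 73 = d1 ⊕ 73 = a2
byte 8: (79 ⊕ e0) ⊕ 65 = 99 ⊕ 65 = fc
byte 9: (bc ⊕ cf) ⊕ 72 = 73 ⊕ 72 = 01
byte 10: (27 ⊕ 4e) ⊕ 76 = 69 ⊕ 76 = 1f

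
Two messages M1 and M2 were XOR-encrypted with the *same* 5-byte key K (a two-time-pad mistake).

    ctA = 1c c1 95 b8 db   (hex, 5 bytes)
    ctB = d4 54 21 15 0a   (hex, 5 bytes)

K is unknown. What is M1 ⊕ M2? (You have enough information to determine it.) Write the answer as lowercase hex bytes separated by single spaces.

ctA ⊕ ctB = (M1 ⊕ K) ⊕ (M2 ⊕ K) = M1 ⊕ M2 — the shared key cancels under XOR.
byte 0: 1c xor d4 = c8
byte 1: c1 xor 54 = 95
byte 2: 95 xor 21 = b4
byte 3: b8 xor 15 = ad
byte 4: db xor 0a = d1

c8 95 b4 ad d1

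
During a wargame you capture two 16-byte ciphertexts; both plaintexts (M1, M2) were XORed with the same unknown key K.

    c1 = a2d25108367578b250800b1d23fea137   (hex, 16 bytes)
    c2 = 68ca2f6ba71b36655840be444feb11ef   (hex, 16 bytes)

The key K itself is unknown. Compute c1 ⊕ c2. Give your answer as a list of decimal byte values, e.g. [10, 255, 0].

[202, 24, 126, 99, 145, 110, 78, 215, 8, 192, 181, 89, 108, 21, 176, 216]

c1 ⊕ c2 = (M1 ⊕ K) ⊕ (M2 ⊕ K) = M1 ⊕ M2 — the shared key cancels under XOR.
a2 ^ 68 = ca
d2 ^ ca = 18
51 ^ 2f = 7e
08 ^ 6b = 63
36 ^ a7 = 91
75 ^ 1b = 6e
78 ^ 36 = 4e
b2 ^ 65 = d7
50 ^ 58 = 08
80 ^ 40 = c0
0b ^ be = b5
1d ^ 44 = 59
23 ^ 4f = 6c
fe ^ eb = 15
a1 ^ 11 = b0
37 ^ ef = d8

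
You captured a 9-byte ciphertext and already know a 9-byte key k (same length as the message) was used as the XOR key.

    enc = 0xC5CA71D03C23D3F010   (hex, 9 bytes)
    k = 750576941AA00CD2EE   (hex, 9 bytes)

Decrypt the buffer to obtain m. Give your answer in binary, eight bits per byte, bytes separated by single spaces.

10110000 11001111 00000111 01000100 00100110 10000011 11011111 00100010 11111110

XOR is its own inverse, so applying the key byte-wise gives the result directly.
c5 XOR 75 = b0
ca XOR 05 = cf
71 XOR 76 = 07
d0 XOR 94 = 44
3c XOR 1a = 26
23 XOR a0 = 83
d3 XOR 0c = df
f0 XOR d2 = 22
10 XOR ee = fe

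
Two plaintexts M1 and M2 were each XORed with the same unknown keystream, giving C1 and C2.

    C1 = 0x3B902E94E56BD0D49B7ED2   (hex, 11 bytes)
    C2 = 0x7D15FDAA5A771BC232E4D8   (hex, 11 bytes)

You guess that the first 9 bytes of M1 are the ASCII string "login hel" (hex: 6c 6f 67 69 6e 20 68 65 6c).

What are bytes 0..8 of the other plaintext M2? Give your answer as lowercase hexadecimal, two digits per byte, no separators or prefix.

First, C1 ⊕ C2 = (M1 ⊕ K) ⊕ (M2 ⊕ K) = M1 ⊕ M2, so the key drops out. Then M2 = (M1 ⊕ M2) ⊕ M1 over the first 9 bytes.
byte 0: (3b ^ 7d) ^ 6c = 46 ^ 6c = 2a
byte 1: (90 ^ 15) ^ 6f = 85 ^ 6f = ea
byte 2: (2e ^ fd) ^ 67 = d3 ^ 67 = b4
byte 3: (94 ^ aa) ^ 69 = 3e ^ 69 = 57
byte 4: (e5 ^ 5a) ^ 6e = bf ^ 6e = d1
byte 5: (6b ^ 77) ^ 20 = 1c ^ 20 = 3c
byte 6: (d0 ^ 1b) ^ 68 = cb ^ 68 = a3
byte 7: (d4 ^ c2) ^ 65 = 16 ^ 65 = 73
byte 8: (9b ^ 32) ^ 6c = a9 ^ 6c = c5

2aeab457d13ca373c5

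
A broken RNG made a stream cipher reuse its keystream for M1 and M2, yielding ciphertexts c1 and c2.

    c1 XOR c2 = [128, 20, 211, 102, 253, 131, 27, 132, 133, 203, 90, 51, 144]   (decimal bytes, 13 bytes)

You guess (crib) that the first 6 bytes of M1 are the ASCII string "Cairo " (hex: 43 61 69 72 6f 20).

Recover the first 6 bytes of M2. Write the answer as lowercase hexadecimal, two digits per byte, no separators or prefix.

c375ba1492a3

Since c1 ⊕ c2 = M1 ⊕ M2, XORing with the guessed M1 bytes yields the corresponding M2 bytes: M2 = (c1 ⊕ c2) ⊕ M1.
10000000 XOR 01000011 = 11000011
00010100 XOR 01100001 = 01110101
11010011 XOR 01101001 = 10111010
01100110 XOR 01110010 = 00010100
11111101 XOR 01101111 = 10010010
10000011 XOR 00100000 = 10100011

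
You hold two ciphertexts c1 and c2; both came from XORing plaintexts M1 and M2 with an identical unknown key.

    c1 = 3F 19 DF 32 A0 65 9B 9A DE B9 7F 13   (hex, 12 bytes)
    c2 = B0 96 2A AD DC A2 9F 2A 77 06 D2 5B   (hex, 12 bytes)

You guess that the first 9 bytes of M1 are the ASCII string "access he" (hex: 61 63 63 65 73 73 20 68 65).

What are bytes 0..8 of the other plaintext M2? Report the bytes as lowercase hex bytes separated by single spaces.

ee ec 96 fa 0f b4 24 d8 cc

First, c1 ⊕ c2 = (M1 ⊕ K) ⊕ (M2 ⊕ K) = M1 ⊕ M2, so the key drops out. Then M2 = (M1 ⊕ M2) ⊕ M1 over the first 9 bytes.
byte 0: (3f xor b0) xor 61 = 8f xor 61 = ee
byte 1: (19 xor 96) xor 63 = 8f xor 63 = ec
byte 2: (df xor 2a) xor 63 = f5 xor 63 = 96
byte 3: (32 xor ad) xor 65 = 9f xor 65 = fa
byte 4: (a0 xor dc) xor 73 = 7c xor 73 = 0f
byte 5: (65 xor a2) xor 73 = c7 xor 73 = b4
byte 6: (9b xor 9f) xor 20 = 04 xor 20 = 24
byte 7: (9a xor 2a) xor 68 = b0 xor 68 = d8
byte 8: (de xor 77) xor 65 = a9 xor 65 = cc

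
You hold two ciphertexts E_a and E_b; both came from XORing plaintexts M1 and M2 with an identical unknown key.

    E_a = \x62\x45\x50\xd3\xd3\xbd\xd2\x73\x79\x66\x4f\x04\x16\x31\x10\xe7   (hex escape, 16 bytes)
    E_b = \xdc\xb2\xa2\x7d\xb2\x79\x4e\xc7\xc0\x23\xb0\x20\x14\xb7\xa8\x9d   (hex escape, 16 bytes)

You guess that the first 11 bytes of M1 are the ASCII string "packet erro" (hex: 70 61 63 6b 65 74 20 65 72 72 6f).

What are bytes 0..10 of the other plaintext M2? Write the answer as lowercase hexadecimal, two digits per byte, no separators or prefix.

ce9691c504b0bcd1cb3790

First, E_a ⊕ E_b = (M1 ⊕ K) ⊕ (M2 ⊕ K) = M1 ⊕ M2, so the key drops out. Then M2 = (M1 ⊕ M2) ⊕ M1 over the first 11 bytes.
byte 0: (62 ⊕ dc) ⊕ 70 = be ⊕ 70 = ce
byte 1: (45 ⊕ b2) ⊕ 61 = f7 ⊕ 61 = 96
byte 2: (50 ⊕ a2) ⊕ 63 = f2 ⊕ 63 = 91
byte 3: (d3 ⊕ 7d) ⊕ 6b = ae ⊕ 6b = c5
byte 4: (d3 ⊕ b2) ⊕ 65 = 61 ⊕ 65 = 04
byte 5: (bd ⊕ 79) ⊕ 74 = c4 ⊕ 74 = b0
byte 6: (d2 ⊕ 4e) ⊕ 20 = 9c ⊕ 20 = bc
byte 7: (73 ⊕ c7) ⊕ 65 = b4 ⊕ 65 = d1
byte 8: (79 ⊕ c0) ⊕ 72 = b9 ⊕ 72 = cb
byte 9: (66 ⊕ 23) ⊕ 72 = 45 ⊕ 72 = 37
byte 10: (4f ⊕ b0) ⊕ 6f = ff ⊕ 6f = 90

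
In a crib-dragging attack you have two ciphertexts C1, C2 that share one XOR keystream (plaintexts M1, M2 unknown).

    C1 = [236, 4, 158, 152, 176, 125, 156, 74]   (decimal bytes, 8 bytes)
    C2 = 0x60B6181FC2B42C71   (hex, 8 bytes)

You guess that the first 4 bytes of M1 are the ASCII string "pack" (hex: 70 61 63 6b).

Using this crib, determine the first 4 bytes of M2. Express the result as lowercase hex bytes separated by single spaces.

First, C1 ⊕ C2 = (M1 ⊕ K) ⊕ (M2 ⊕ K) = M1 ⊕ M2, so the key drops out. Then M2 = (M1 ⊕ M2) ⊕ M1 over the first 4 bytes.
byte 0: (ec xor 60) xor 70 = 8c xor 70 = fc
byte 1: (04 xor b6) xor 61 = b2 xor 61 = d3
byte 2: (9e xor 18) xor 63 = 86 xor 63 = e5
byte 3: (98 xor 1f) xor 6b = 87 xor 6b = ec

fc d3 e5 ec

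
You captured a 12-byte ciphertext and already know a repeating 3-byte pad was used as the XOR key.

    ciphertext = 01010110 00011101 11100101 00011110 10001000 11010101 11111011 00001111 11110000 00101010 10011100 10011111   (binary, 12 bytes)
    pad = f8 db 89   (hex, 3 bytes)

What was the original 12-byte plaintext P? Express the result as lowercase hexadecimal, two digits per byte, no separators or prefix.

The 3-byte key repeats, so the effective keystream is f8 db 89 f8 db 89 f8 db 89 f8 db 89.
byte 0:  86 ⊕ 248 = 174
byte 1:  29 ⊕ 219 = 198
byte 2: 229 ⊕ 137 = 108
byte 3:  30 ⊕ 248 = 230
byte 4: 136 ⊕ 219 =  83
byte 5: 213 ⊕ 137 =  92
byte 6: 251 ⊕ 248 =   3
byte 7:  15 ⊕ 219 = 212
byte 8: 240 ⊕ 137 = 121
byte 9:  42 ⊕ 248 = 210
byte 10: 156 ⊕ 219 =  71
byte 11: 159 ⊕ 137 =  22

aec66ce6535c03d479d24716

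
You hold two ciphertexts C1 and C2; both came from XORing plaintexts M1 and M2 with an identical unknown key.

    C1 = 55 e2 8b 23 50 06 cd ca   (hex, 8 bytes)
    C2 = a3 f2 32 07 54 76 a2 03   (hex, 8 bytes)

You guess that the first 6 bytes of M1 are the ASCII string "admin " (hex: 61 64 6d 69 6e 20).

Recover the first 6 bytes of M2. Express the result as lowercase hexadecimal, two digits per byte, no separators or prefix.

9774d44d6a50

First, C1 ⊕ C2 = (M1 ⊕ K) ⊕ (M2 ⊕ K) = M1 ⊕ M2, so the key drops out. Then M2 = (M1 ⊕ M2) ⊕ M1 over the first 6 bytes.
byte 0: (55 xor a3) xor 61 = f6 xor 61 = 97
byte 1: (e2 xor f2) xor 64 = 10 xor 64 = 74
byte 2: (8b xor 32) xor 6d = b9 xor 6d = d4
byte 3: (23 xor 07) xor 69 = 24 xor 69 = 4d
byte 4: (50 xor 54) xor 6e = 04 xor 6e = 6a
byte 5: (06 xor 76) xor 20 = 70 xor 20 = 50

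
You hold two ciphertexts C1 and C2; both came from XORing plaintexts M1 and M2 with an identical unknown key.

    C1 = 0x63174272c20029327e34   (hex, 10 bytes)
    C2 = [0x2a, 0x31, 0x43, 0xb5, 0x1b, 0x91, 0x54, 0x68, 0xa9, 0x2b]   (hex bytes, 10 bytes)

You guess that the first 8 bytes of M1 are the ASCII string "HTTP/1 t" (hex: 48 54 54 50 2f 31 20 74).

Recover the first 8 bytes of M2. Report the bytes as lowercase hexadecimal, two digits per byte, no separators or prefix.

First, C1 ⊕ C2 = (M1 ⊕ K) ⊕ (M2 ⊕ K) = M1 ⊕ M2, so the key drops out. Then M2 = (M1 ⊕ M2) ⊕ M1 over the first 8 bytes.
byte 0: (63 XOR 2a) XOR 48 = 49 XOR 48 = 01
byte 1: (17 XOR 31) XOR 54 = 26 XOR 54 = 72
byte 2: (42 XOR 43) XOR 54 = 01 XOR 54 = 55
byte 3: (72 XOR b5) XOR 50 = c7 XOR 50 = 97
byte 4: (c2 XOR 1b) XOR 2f = d9 XOR 2f = f6
byte 5: (00 XOR 91) XOR 31 = 91 XOR 31 = a0
byte 6: (29 XOR 54) XOR 20 = 7d XOR 20 = 5d
byte 7: (32 XOR 68) XOR 74 = 5a XOR 74 = 2e

01725597f6a05d2e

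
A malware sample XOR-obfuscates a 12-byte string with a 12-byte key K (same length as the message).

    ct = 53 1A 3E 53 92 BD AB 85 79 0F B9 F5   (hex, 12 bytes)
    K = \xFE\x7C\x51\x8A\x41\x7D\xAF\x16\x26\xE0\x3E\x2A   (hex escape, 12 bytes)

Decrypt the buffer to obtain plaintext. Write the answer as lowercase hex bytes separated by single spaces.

ad 66 6f d9 d3 c0 04 93 5f ef 87 df

byte 0: 53 XOR fe = ad
byte 1: 1a XOR 7c = 66
byte 2: 3e XOR 51 = 6f
byte 3: 53 XOR 8a = d9
byte 4: 92 XOR 41 = d3
byte 5: bd XOR 7d = c0
byte 6: ab XOR af = 04
byte 7: 85 XOR 16 = 93
byte 8: 79 XOR 26 = 5f
byte 9: 0f XOR e0 = ef
byte 10: b9 XOR 3e = 87
byte 11: f5 XOR 2a = df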